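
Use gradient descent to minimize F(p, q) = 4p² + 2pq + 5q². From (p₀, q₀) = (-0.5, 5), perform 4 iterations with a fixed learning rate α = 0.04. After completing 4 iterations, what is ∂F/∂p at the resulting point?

∇F = (8p + 2q, 2p + 10q)
Step 1: at (-0.5, 5), ∇F = (6, 49) → (-0.5, 5) − 0.04·(6, 49) = (-0.74, 3.04)
Step 2: at (-0.74, 3.04), ∇F = (0.16, 28.92) → (-0.74, 3.04) − 0.04·(0.16, 28.92) = (-0.7464, 1.8832)
Step 3: at (-0.7464, 1.8832), ∇F = (-2.2048, 17.3392) → (-0.7464, 1.8832) − 0.04·(-2.2048, 17.3392) = (-0.658208, 1.189632)
Step 4: at (-0.658208, 1.189632), ∇F = (-2.8864, 10.579904) → (-0.658208, 1.189632) − 0.04·(-2.8864, 10.579904) = (-0.542752, 0.76643584)
∂F/∂p at (-0.542752, 0.76643584) = -2.80914432

-2.80914432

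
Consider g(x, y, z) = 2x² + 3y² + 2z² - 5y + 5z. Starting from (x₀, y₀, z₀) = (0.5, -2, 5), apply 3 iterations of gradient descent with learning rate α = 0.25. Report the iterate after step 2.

∇g = (4x, 6y - 5, 4z + 5)
(x₁, y₁, z₁) = (0.5, -2, 5) − 0.25·(2, -17, 25) = (0, 2.25, -1.25)
(x₂, y₂, z₂) = (0, 2.25, -1.25) − 0.25·(0, 8.5, 0) = (0, 0.125, -1.25)

(0, 0.125, -1.25)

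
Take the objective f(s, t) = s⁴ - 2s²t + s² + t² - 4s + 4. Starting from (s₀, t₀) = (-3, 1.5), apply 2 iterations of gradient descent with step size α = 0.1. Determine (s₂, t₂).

∇f = (4s³ - 4st + 2s - 4, -2s² + 2t)
(s₁, t₁) = (-3, 1.5) − 0.1·(-100, -15) = (7, 3)
(s₂, t₂) = (7, 3) − 0.1·(1298, -92) = (-122.8, 12.2)

(-122.8, 12.2)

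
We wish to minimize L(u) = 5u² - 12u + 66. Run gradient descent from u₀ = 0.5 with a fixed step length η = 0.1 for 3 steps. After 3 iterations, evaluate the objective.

58.8

L′(u) = 10u - 12
Step 1: L′(0.5) = -7; u₁ = 0.5 − 0.1·(-7) = 1.2
Step 2: L′(1.2) = 0; u₂ = 1.2 − 0.1·0 = 1.2
Step 3: L′(1.2) = 0; u₃ = 1.2 − 0.1·0 = 1.2
L(1.2) = 58.8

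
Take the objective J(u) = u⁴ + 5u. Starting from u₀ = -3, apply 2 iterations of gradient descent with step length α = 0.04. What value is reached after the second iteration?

J′(u) = 4u³ + 5
u₁ = -3 − 0.04·(-103) = 1.12
u₂ = 1.12 − 0.04·10.619712 = 0.69521152

0.69521152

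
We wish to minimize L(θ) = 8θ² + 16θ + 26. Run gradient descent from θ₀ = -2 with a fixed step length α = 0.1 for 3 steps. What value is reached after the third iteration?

-0.784

L′(θ) = 16θ + 16
Step 1: L′(-2) = -16; θ₁ = -2 − 0.1·(-16) = -0.4
Step 2: L′(-0.4) = 9.6; θ₂ = -0.4 − 0.1·9.6 = -1.36
Step 3: L′(-1.36) = -5.76; θ₃ = -1.36 − 0.1·(-5.76) = -0.784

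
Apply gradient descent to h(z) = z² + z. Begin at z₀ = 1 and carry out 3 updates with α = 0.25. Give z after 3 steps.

h′(z) = 2z + 1
z₁ = 1 − 0.25·3 = 0.25
z₂ = 0.25 − 0.25·1.5 = -0.125
z₃ = -0.125 − 0.25·0.75 = -0.3125

-0.3125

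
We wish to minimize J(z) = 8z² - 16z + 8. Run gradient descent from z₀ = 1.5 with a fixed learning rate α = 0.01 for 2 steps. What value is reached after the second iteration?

1.3528

J′(z) = 16z - 16
Step 1: J′(1.5) = 8; z₁ = 1.5 − 0.01·8 = 1.42
Step 2: J′(1.42) = 6.72; z₂ = 1.42 − 0.01·6.72 = 1.3528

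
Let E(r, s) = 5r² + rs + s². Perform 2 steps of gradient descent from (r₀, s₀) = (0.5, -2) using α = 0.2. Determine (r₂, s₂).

(0.36, -0.76)

∇E = (10r + s, r + 2s)
Step 1: at (0.5, -2), ∇E = (3, -3.5) → (0.5, -2) − 0.2·(3, -3.5) = (-0.1, -1.3)
Step 2: at (-0.1, -1.3), ∇E = (-2.3, -2.7) → (-0.1, -1.3) − 0.2·(-2.3, -2.7) = (0.36, -0.76)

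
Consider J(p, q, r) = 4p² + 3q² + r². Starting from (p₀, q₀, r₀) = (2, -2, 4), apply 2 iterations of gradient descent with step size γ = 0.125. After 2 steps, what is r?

2.25

∇J = (8p, 6q, 2r)
(p₁, q₁, r₁) = (2, -2, 4) − 0.125·(16, -12, 8) = (0, -0.5, 3)
(p₂, q₂, r₂) = (0, -0.5, 3) − 0.125·(0, -3, 6) = (0, -0.125, 2.25)
r = 2.25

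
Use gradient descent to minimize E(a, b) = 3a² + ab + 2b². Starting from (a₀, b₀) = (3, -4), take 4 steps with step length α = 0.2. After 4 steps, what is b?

-0.0256

∇E = (6a + b, a + 4b)
Step 1: at (3, -4), ∇E = (14, -13) → (3, -4) − 0.2·(14, -13) = (0.2, -1.4)
Step 2: at (0.2, -1.4), ∇E = (-0.2, -5.4) → (0.2, -1.4) − 0.2·(-0.2, -5.4) = (0.24, -0.32)
Step 3: at (0.24, -0.32), ∇E = (1.12, -1.04) → (0.24, -0.32) − 0.2·(1.12, -1.04) = (0.016, -0.112)
Step 4: at (0.016, -0.112), ∇E = (-0.016, -0.432) → (0.016, -0.112) − 0.2·(-0.016, -0.432) = (0.0192, -0.0256)
b = -0.0256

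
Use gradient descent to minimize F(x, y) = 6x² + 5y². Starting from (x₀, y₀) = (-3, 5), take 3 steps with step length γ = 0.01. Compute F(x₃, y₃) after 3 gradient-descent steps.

91.507945686336

∇F = (12x, 10y)
Step 1: at (-3, 5), ∇F = (-36, 50) → (-3, 5) − 0.01·(-36, 50) = (-2.64, 4.5)
Step 2: at (-2.64, 4.5), ∇F = (-31.68, 45) → (-2.64, 4.5) − 0.01·(-31.68, 45) = (-2.3232, 4.05)
Step 3: at (-2.3232, 4.05), ∇F = (-27.8784, 40.5) → (-2.3232, 4.05) − 0.01·(-27.8784, 40.5) = (-2.044416, 3.645)
F(-2.044416, 3.645) = 91.507945686336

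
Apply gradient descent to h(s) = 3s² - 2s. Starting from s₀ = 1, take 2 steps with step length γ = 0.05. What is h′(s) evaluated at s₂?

h′(s) = 6s - 2
Step 1: h′(1) = 4; s₁ = 1 − 0.05·4 = 0.8
Step 2: h′(0.8) = 2.8; s₂ = 0.8 − 0.05·2.8 = 0.66
h′(s) at (0.66) = 1.96

1.96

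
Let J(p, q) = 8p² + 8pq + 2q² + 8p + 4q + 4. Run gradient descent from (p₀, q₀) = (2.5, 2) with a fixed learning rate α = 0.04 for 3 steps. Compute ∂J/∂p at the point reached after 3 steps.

0.512

∇J = (16p + 8q + 8, 8p + 4q + 4)
Step 1: at (2.5, 2), ∇J = (64, 32) → (2.5, 2) − 0.04·(64, 32) = (-0.06, 0.72)
Step 2: at (-0.06, 0.72), ∇J = (12.8, 6.4) → (-0.06, 0.72) − 0.04·(12.8, 6.4) = (-0.572, 0.464)
Step 3: at (-0.572, 0.464), ∇J = (2.56, 1.28) → (-0.572, 0.464) − 0.04·(2.56, 1.28) = (-0.6744, 0.4128)
∂J/∂p at (-0.6744, 0.4128) = 0.512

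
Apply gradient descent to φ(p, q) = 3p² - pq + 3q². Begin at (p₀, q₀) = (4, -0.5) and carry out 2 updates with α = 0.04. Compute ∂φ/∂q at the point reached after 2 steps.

-2.5648

∇φ = (6p - q, -p + 6q)
Step 1: at (4, -0.5), ∇φ = (24.5, -7) → (4, -0.5) − 0.04·(24.5, -7) = (3.02, -0.22)
Step 2: at (3.02, -0.22), ∇φ = (18.34, -4.34) → (3.02, -0.22) − 0.04·(18.34, -4.34) = (2.2864, -0.0464)
∂φ/∂q at (2.2864, -0.0464) = -2.5648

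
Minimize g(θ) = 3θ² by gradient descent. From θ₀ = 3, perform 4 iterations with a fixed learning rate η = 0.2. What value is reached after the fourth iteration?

g′(θ) = 6θ
θ₁ = 3 − 0.2·18 = -0.6
θ₂ = -0.6 − 0.2·(-3.6) = 0.12
θ₃ = 0.12 − 0.2·0.72 = -0.024
θ₄ = -0.024 − 0.2·(-0.144) = 0.0048

0.0048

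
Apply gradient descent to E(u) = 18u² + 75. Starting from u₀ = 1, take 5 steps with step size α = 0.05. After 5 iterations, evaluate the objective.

76.9327352832

E′(u) = 36u
Step 1: E′(1) = 36; u₁ = 1 − 0.05·36 = -0.8
Step 2: E′(-0.8) = -28.8; u₂ = -0.8 − 0.05·(-28.8) = 0.64
Step 3: E′(0.64) = 23.04; u₃ = 0.64 − 0.05·23.04 = -0.512
Step 4: E′(-0.512) = -18.432; u₄ = -0.512 − 0.05·(-18.432) = 0.4096
Step 5: E′(0.4096) = 14.7456; u₅ = 0.4096 − 0.05·14.7456 = -0.32768
E(-0.32768) = 76.9327352832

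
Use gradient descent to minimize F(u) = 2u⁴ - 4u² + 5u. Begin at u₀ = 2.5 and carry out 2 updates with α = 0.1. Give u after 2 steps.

475.5

F′(u) = 8u³ - 8u + 5
u₁ = 2.5 − 0.1·110 = -8.5
u₂ = -8.5 − 0.1·(-4840) = 475.5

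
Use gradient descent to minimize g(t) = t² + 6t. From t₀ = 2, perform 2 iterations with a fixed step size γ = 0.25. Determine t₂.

g′(t) = 2t + 6
t₁ = 2 − 0.25·10 = -0.5
t₂ = -0.5 − 0.25·5 = -1.75

-1.75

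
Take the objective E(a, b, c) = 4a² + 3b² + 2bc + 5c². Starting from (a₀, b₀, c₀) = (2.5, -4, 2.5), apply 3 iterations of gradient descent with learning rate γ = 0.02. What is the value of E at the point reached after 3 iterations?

38.610052611072

∇E = (8a, 6b + 2c, 2b + 10c)
(a₁, b₁, c₁) = (2.5, -4, 2.5) − 0.02·(20, -19, 17) = (2.1, -3.62, 2.16)
(a₂, b₂, c₂) = (2.1, -3.62, 2.16) − 0.02·(16.8, -17.4, 14.36) = (1.764, -3.272, 1.8728)
(a₃, b₃, c₃) = (1.764, -3.272, 1.8728) − 0.02·(14.112, -15.8864, 12.184) = (1.48176, -2.954272, 1.62912)
E(1.48176, -2.954272, 1.62912) = 38.610052611072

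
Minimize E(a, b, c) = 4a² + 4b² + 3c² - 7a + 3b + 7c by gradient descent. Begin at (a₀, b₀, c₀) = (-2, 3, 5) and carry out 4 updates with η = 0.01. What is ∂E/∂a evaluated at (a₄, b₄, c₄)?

-16.47703808

∇E = (8a - 7, 8b + 3, 6c + 7)
(a₁, b₁, c₁) = (-2, 3, 5) − 0.01·(-23, 27, 37) = (-1.77, 2.73, 4.63)
(a₂, b₂, c₂) = (-1.77, 2.73, 4.63) − 0.01·(-21.16, 24.84, 34.78) = (-1.5584, 2.4816, 4.2822)
(a₃, b₃, c₃) = (-1.5584, 2.4816, 4.2822) − 0.01·(-19.4672, 22.8528, 32.6932) = (-1.363728, 2.253072, 3.955268)
(a₄, b₄, c₄) = (-1.363728, 2.253072, 3.955268) − 0.01·(-17.909824, 21.024576, 30.731608) = (-1.18462976, 2.04282624, 3.64795192)
∂E/∂a at (-1.18462976, 2.04282624, 3.64795192) = -16.47703808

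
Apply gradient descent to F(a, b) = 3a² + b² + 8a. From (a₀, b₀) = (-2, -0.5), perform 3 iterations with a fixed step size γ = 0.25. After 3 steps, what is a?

-1.25

∇F = (6a + 8, 2b)
Step 1: at (-2, -0.5), ∇F = (-4, -1) → (-2, -0.5) − 0.25·(-4, -1) = (-1, -0.25)
Step 2: at (-1, -0.25), ∇F = (2, -0.5) → (-1, -0.25) − 0.25·(2, -0.5) = (-1.5, -0.125)
Step 3: at (-1.5, -0.125), ∇F = (-1, -0.25) → (-1.5, -0.125) − 0.25·(-1, -0.25) = (-1.25, -0.0625)
a = -1.25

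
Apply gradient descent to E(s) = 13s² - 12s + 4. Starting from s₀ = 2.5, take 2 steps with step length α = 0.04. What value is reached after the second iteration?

0.4648

E′(s) = 26s - 12
s₁ = 2.5 − 0.04·53 = 0.38
s₂ = 0.38 − 0.04·(-2.12) = 0.4648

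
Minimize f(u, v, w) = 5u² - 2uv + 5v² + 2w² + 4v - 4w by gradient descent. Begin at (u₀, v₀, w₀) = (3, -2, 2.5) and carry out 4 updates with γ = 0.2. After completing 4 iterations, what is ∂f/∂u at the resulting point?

108.3424

∇f = (10u - 2v, -2u + 10v + 4, 4w - 4)
Step 1: at (3, -2, 2.5), ∇f = (34, -22, 6) → (3, -2, 2.5) − 0.2·(34, -22, 6) = (-3.8, 2.4, 1.3)
Step 2: at (-3.8, 2.4, 1.3), ∇f = (-42.8, 35.6, 1.2) → (-3.8, 2.4, 1.3) − 0.2·(-42.8, 35.6, 1.2) = (4.76, -4.72, 1.06)
Step 3: at (4.76, -4.72, 1.06), ∇f = (57.04, -52.72, 0.24) → (4.76, -4.72, 1.06) − 0.2·(57.04, -52.72, 0.24) = (-6.648, 5.824, 1.012)
Step 4: at (-6.648, 5.824, 1.012), ∇f = (-78.128, 75.536, 0.048) → (-6.648, 5.824, 1.012) − 0.2·(-78.128, 75.536, 0.048) = (8.9776, -9.2832, 1.0024)
∂f/∂u at (8.9776, -9.2832, 1.0024) = 108.3424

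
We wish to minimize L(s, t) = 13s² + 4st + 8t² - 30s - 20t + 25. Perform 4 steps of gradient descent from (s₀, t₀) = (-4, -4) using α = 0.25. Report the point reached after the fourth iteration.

(-6996.1875, -2613.375)

∇L = (26s + 4t - 30, 4s + 16t - 20)
(s₁, t₁) = (-4, -4) − 0.25·(-150, -100) = (33.5, 21)
(s₂, t₂) = (33.5, 21) − 0.25·(925, 450) = (-197.75, -91.5)
(s₃, t₃) = (-197.75, -91.5) − 0.25·(-5537.5, -2275) = (1186.625, 477.25)
(s₄, t₄) = (1186.625, 477.25) − 0.25·(32731.25, 12362.5) = (-6996.1875, -2613.375)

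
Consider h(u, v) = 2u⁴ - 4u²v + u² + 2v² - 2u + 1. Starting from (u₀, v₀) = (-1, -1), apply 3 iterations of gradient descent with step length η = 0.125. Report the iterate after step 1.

(1.5, 0)

∇h = (8u³ - 8uv + 2u - 2, -4u² + 4v)
Step 1: at (-1, -1), ∇h = (-20, -8) → (-1, -1) − 0.125·(-20, -8) = (1.5, 0)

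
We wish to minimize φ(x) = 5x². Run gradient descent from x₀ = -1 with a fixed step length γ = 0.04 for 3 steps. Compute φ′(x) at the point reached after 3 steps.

φ′(x) = 10x
x₁ = -1 − 0.04·(-10) = -0.6
x₂ = -0.6 − 0.04·(-6) = -0.36
x₃ = -0.36 − 0.04·(-3.6) = -0.216
φ′(x) at (-0.216) = -2.16

-2.16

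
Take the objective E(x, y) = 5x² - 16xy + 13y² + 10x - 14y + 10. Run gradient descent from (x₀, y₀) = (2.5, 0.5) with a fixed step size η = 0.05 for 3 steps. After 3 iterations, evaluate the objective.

17.0897225

∇E = (10x - 16y + 10, -16x + 26y - 14)
Step 1: at (2.5, 0.5), ∇E = (27, -41) → (2.5, 0.5) − 0.05·(27, -41) = (1.15, 2.55)
Step 2: at (1.15, 2.55), ∇E = (-19.3, 33.9) → (1.15, 2.55) − 0.05·(-19.3, 33.9) = (2.115, 0.855)
Step 3: at (2.115, 0.855), ∇E = (17.47, -25.61) → (2.115, 0.855) − 0.05·(17.47, -25.61) = (1.2415, 2.1355)
E(1.2415, 2.1355) = 17.0897225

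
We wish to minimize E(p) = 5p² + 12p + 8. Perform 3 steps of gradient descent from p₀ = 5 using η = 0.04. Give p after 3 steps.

E′(p) = 10p + 12
p₁ = 5 − 0.04·62 = 2.52
p₂ = 2.52 − 0.04·37.2 = 1.032
p₃ = 1.032 − 0.04·22.32 = 0.1392

0.1392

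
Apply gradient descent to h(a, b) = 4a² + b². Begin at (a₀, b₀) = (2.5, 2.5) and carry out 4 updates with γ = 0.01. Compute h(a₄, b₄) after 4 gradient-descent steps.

18.1477407195752

∇h = (8a, 2b)
(a₁, b₁) = (2.5, 2.5) − 0.01·(20, 5) = (2.3, 2.45)
(a₂, b₂) = (2.3, 2.45) − 0.01·(18.4, 4.9) = (2.116, 2.401)
(a₃, b₃) = (2.116, 2.401) − 0.01·(16.928, 4.802) = (1.94672, 2.35298)
(a₄, b₄) = (1.94672, 2.35298) − 0.01·(15.57376, 4.70596) = (1.7909824, 2.3059204)
h(1.7909824, 2.3059204) = 18.1477407195752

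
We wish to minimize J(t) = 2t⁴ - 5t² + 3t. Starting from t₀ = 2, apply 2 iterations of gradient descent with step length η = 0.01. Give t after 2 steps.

1.36647384

J′(t) = 8t³ - 10t + 3
t₁ = 2 − 0.01·47 = 1.53
t₂ = 1.53 − 0.01·16.352616 = 1.36647384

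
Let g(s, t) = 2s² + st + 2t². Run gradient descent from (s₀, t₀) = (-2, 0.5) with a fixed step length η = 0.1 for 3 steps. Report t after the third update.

0.335

∇g = (4s + t, s + 4t)
(s₁, t₁) = (-2, 0.5) − 0.1·(-7.5, 0) = (-1.25, 0.5)
(s₂, t₂) = (-1.25, 0.5) − 0.1·(-4.5, 0.75) = (-0.8, 0.425)
(s₃, t₃) = (-0.8, 0.425) − 0.1·(-2.775, 0.9) = (-0.5225, 0.335)
t = 0.335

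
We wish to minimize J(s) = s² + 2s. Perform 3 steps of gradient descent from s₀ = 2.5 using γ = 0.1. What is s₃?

0.792

J′(s) = 2s + 2
Step 1: J′(2.5) = 7; s₁ = 2.5 − 0.1·7 = 1.8
Step 2: J′(1.8) = 5.6; s₂ = 1.8 − 0.1·5.6 = 1.24
Step 3: J′(1.24) = 4.48; s₃ = 1.24 − 0.1·4.48 = 0.792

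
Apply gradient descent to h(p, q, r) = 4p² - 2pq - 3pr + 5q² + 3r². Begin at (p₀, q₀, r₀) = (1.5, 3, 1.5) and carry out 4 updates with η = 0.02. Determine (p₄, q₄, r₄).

(1.27788312, 1.39659216, 1.18514328)

∇h = (8p - 2q - 3r, -2p + 10q, -3p + 6r)
(p₁, q₁, r₁) = (1.5, 3, 1.5) − 0.02·(1.5, 27, 4.5) = (1.47, 2.46, 1.41)
(p₂, q₂, r₂) = (1.47, 2.46, 1.41) − 0.02·(2.61, 21.66, 4.05) = (1.4178, 2.0268, 1.329)
(p₃, q₃, r₃) = (1.4178, 2.0268, 1.329) − 0.02·(3.3018, 17.4324, 3.7206) = (1.351764, 1.678152, 1.254588)
(p₄, q₄, r₄) = (1.351764, 1.678152, 1.254588) − 0.02·(3.694044, 14.077992, 3.472236) = (1.27788312, 1.39659216, 1.18514328)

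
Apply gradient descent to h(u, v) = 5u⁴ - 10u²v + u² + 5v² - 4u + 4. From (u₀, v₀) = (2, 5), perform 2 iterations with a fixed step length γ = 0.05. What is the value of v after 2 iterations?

10.25

∇h = (20u³ - 20uv + 2u - 4, -10u² + 10v)
Step 1: at (2, 5), ∇h = (-40, 10) → (2, 5) − 0.05·(-40, 10) = (4, 4.5)
Step 2: at (4, 4.5), ∇h = (924, -115) → (4, 4.5) − 0.05·(924, -115) = (-42.2, 10.25)
v = 10.25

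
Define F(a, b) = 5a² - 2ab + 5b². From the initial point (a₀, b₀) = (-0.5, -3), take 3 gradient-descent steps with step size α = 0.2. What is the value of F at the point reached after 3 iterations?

142.321872

∇F = (10a - 2b, -2a + 10b)
Step 1: at (-0.5, -3), ∇F = (1, -29) → (-0.5, -3) − 0.2·(1, -29) = (-0.7, 2.8)
Step 2: at (-0.7, 2.8), ∇F = (-12.6, 29.4) → (-0.7, 2.8) − 0.2·(-12.6, 29.4) = (1.82, -3.08)
Step 3: at (1.82, -3.08), ∇F = (24.36, -34.44) → (1.82, -3.08) − 0.2·(24.36, -34.44) = (-3.052, 3.808)
F(-3.052, 3.808) = 142.321872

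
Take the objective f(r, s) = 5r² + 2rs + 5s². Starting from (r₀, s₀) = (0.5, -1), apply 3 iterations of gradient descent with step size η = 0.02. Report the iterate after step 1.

(0.44, -0.82)

∇f = (10r + 2s, 2r + 10s)
Step 1: at (0.5, -1), ∇f = (3, -9) → (0.5, -1) − 0.02·(3, -9) = (0.44, -0.82)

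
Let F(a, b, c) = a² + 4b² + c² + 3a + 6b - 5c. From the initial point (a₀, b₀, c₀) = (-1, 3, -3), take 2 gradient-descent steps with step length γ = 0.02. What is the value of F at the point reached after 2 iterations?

43.16033408

∇F = (2a + 3, 8b + 6, 2c - 5)
Step 1: at (-1, 3, -3), ∇F = (1, 30, -11) → (-1, 3, -3) − 0.02·(1, 30, -11) = (-1.02, 2.4, -2.78)
Step 2: at (-1.02, 2.4, -2.78), ∇F = (0.96, 25.2, -10.56) → (-1.02, 2.4, -2.78) − 0.02·(0.96, 25.2, -10.56) = (-1.0392, 1.896, -2.5688)
F(-1.0392, 1.896, -2.5688) = 43.16033408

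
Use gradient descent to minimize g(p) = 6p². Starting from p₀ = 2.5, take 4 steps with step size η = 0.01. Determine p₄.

1.4992384

g′(p) = 12p
p₁ = 2.5 − 0.01·30 = 2.2
p₂ = 2.2 − 0.01·26.4 = 1.936
p₃ = 1.936 − 0.01·23.232 = 1.70368
p₄ = 1.70368 − 0.01·20.44416 = 1.4992384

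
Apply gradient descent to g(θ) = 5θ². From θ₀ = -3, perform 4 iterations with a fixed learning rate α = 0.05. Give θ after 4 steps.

-0.1875

g′(θ) = 10θ
θ₁ = -3 − 0.05·(-30) = -1.5
θ₂ = -1.5 − 0.05·(-15) = -0.75
θ₃ = -0.75 − 0.05·(-7.5) = -0.375
θ₄ = -0.375 − 0.05·(-3.75) = -0.1875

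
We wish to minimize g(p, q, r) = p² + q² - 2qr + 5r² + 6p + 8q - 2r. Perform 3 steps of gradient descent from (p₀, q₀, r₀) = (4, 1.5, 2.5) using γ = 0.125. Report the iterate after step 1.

(2.25, 0.75, 0)

∇g = (2p + 6, 2q - 2r + 8, -2q + 10r - 2)
(p₁, q₁, r₁) = (4, 1.5, 2.5) − 0.125·(14, 6, 20) = (2.25, 0.75, 0)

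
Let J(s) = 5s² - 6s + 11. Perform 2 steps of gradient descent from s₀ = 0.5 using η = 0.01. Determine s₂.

0.519

J′(s) = 10s - 6
Step 1: J′(0.5) = -1; s₁ = 0.5 − 0.01·(-1) = 0.51
Step 2: J′(0.51) = -0.9; s₂ = 0.51 − 0.01·(-0.9) = 0.519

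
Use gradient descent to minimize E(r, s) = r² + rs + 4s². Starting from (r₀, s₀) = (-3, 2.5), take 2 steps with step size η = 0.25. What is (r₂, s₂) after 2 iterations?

(-0.625, 2.28125)

∇E = (2r + s, r + 8s)
Step 1: at (-3, 2.5), ∇E = (-3.5, 17) → (-3, 2.5) − 0.25·(-3.5, 17) = (-2.125, -1.75)
Step 2: at (-2.125, -1.75), ∇E = (-6, -16.125) → (-2.125, -1.75) − 0.25·(-6, -16.125) = (-0.625, 2.28125)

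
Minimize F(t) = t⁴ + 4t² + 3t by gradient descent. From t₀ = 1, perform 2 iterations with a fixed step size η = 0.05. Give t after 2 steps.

F′(t) = 4t³ + 8t + 3
t₁ = 1 − 0.05·15 = 0.25
t₂ = 0.25 − 0.05·5.0625 = -0.003125

-0.003125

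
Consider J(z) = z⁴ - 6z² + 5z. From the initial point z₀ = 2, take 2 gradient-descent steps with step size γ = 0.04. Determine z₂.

J′(z) = 4z³ - 12z + 5
z₁ = 2 − 0.04·13 = 1.48
z₂ = 1.48 − 0.04·0.207168 = 1.47171328

1.47171328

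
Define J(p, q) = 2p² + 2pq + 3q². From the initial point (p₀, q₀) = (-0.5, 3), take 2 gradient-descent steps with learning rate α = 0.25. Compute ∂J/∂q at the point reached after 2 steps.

9.5

∇J = (4p + 2q, 2p + 6q)
(p₁, q₁) = (-0.5, 3) − 0.25·(4, 17) = (-1.5, -1.25)
(p₂, q₂) = (-1.5, -1.25) − 0.25·(-8.5, -10.5) = (0.625, 1.375)
∂J/∂q at (0.625, 1.375) = 9.5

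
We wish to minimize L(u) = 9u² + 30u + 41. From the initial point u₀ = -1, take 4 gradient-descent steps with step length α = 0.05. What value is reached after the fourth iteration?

-1.6666

L′(u) = 18u + 30
Step 1: L′(-1) = 12; u₁ = -1 − 0.05·12 = -1.6
Step 2: L′(-1.6) = 1.2; u₂ = -1.6 − 0.05·1.2 = -1.66
Step 3: L′(-1.66) = 0.12; u₃ = -1.66 − 0.05·0.12 = -1.666
Step 4: L′(-1.666) = 0.012; u₄ = -1.666 − 0.05·0.012 = -1.6666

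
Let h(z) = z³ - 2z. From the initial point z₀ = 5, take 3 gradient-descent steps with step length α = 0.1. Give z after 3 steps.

h′(z) = 3z² - 2
Step 1: h′(5) = 73; z₁ = 5 − 0.1·73 = -2.3
Step 2: h′(-2.3) = 13.87; z₂ = -2.3 − 0.1·13.87 = -3.687
Step 3: h′(-3.687) = 38.781907; z₃ = -3.687 − 0.1·38.781907 = -7.5651907

-7.5651907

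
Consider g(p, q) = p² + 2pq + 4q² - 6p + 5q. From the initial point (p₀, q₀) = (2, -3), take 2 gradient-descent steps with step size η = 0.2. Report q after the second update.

-2.44

∇g = (2p + 2q - 6, 2p + 8q + 5)
Step 1: at (2, -3), ∇g = (-8, -15) → (2, -3) − 0.2·(-8, -15) = (3.6, 0)
Step 2: at (3.6, 0), ∇g = (1.2, 12.2) → (3.6, 0) − 0.2·(1.2, 12.2) = (3.36, -2.44)
q = -2.44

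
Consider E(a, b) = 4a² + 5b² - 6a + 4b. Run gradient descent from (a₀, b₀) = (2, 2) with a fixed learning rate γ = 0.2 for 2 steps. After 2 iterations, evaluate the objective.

∇E = (8a - 6, 10b + 4)
(a₁, b₁) = (2, 2) − 0.2·(10, 24) = (0, -2.8)
(a₂, b₂) = (0, -2.8) − 0.2·(-6, -24) = (1.2, 2)
E(1.2, 2) = 26.56

26.56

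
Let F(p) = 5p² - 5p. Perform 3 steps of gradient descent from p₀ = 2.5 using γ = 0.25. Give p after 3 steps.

F′(p) = 10p - 5
Step 1: F′(2.5) = 20; p₁ = 2.5 − 0.25·20 = -2.5
Step 2: F′(-2.5) = -30; p₂ = -2.5 − 0.25·(-30) = 5
Step 3: F′(5) = 45; p₃ = 5 − 0.25·45 = -6.25

-6.25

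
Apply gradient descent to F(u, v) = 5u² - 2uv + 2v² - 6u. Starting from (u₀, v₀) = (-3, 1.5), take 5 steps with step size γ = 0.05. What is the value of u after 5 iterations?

∇F = (10u - 2v - 6, -2u + 4v)
(u₁, v₁) = (-3, 1.5) − 0.05·(-39, 12) = (-1.05, 0.9)
(u₂, v₂) = (-1.05, 0.9) − 0.05·(-18.3, 5.7) = (-0.135, 0.615)
(u₃, v₃) = (-0.135, 0.615) − 0.05·(-8.58, 2.73) = (0.294, 0.4785)
(u₄, v₄) = (0.294, 0.4785) − 0.05·(-4.017, 1.326) = (0.49485, 0.4122)
(u₅, v₅) = (0.49485, 0.4122) − 0.05·(-1.8759, 0.6591) = (0.588645, 0.379245)
u = 0.588645

0.588645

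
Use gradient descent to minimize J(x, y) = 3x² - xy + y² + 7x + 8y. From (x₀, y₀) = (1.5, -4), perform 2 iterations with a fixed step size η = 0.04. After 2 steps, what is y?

∇J = (6x - y + 7, -x + 2y + 8)
(x₁, y₁) = (1.5, -4) − 0.04·(20, -1.5) = (0.7, -3.94)
(x₂, y₂) = (0.7, -3.94) − 0.04·(15.14, -0.58) = (0.0944, -3.9168)
y = -3.9168

-3.9168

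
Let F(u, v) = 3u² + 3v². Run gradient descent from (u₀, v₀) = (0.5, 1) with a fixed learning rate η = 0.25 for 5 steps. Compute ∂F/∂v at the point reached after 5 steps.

-0.1875

∇F = (6u, 6v)
Step 1: at (0.5, 1), ∇F = (3, 6) → (0.5, 1) − 0.25·(3, 6) = (-0.25, -0.5)
Step 2: at (-0.25, -0.5), ∇F = (-1.5, -3) → (-0.25, -0.5) − 0.25·(-1.5, -3) = (0.125, 0.25)
Step 3: at (0.125, 0.25), ∇F = (0.75, 1.5) → (0.125, 0.25) − 0.25·(0.75, 1.5) = (-0.0625, -0.125)
Step 4: at (-0.0625, -0.125), ∇F = (-0.375, -0.75) → (-0.0625, -0.125) − 0.25·(-0.375, -0.75) = (0.03125, 0.0625)
Step 5: at (0.03125, 0.0625), ∇F = (0.1875, 0.375) → (0.03125, 0.0625) − 0.25·(0.1875, 0.375) = (-0.015625, -0.03125)
∂F/∂v at (-0.015625, -0.03125) = -0.1875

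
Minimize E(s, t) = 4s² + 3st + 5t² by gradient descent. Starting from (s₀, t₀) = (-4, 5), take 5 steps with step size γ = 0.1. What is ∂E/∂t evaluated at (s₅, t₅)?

∇E = (8s + 3t, 3s + 10t)
Step 1: at (-4, 5), ∇E = (-17, 38) → (-4, 5) − 0.1·(-17, 38) = (-2.3, 1.2)
Step 2: at (-2.3, 1.2), ∇E = (-14.8, 5.1) → (-2.3, 1.2) − 0.1·(-14.8, 5.1) = (-0.82, 0.69)
Step 3: at (-0.82, 0.69), ∇E = (-4.49, 4.44) → (-0.82, 0.69) − 0.1·(-4.49, 4.44) = (-0.371, 0.246)
Step 4: at (-0.371, 0.246), ∇E = (-2.23, 1.347) → (-0.371, 0.246) − 0.1·(-2.23, 1.347) = (-0.148, 0.1113)
Step 5: at (-0.148, 0.1113), ∇E = (-0.8501, 0.669) → (-0.148, 0.1113) − 0.1·(-0.8501, 0.669) = (-0.06299, 0.0444)
∂E/∂t at (-0.06299, 0.0444) = 0.25503

0.25503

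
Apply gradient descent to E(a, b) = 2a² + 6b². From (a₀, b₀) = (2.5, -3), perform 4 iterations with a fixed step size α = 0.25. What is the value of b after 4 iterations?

∇E = (4a, 12b)
(a₁, b₁) = (2.5, -3) − 0.25·(10, -36) = (0, 6)
(a₂, b₂) = (0, 6) − 0.25·(0, 72) = (0, -12)
(a₃, b₃) = (0, -12) − 0.25·(0, -144) = (0, 24)
(a₄, b₄) = (0, 24) − 0.25·(0, 288) = (0, -48)
b = -48

-48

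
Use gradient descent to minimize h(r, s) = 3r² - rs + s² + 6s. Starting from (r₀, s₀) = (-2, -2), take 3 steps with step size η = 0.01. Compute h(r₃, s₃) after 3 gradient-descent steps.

∇h = (6r - s, -r + 2s + 6)
Step 1: at (-2, -2), ∇h = (-10, 4) → (-2, -2) − 0.01·(-10, 4) = (-1.9, -2.04)
Step 2: at (-1.9, -2.04), ∇h = (-9.36, 3.82) → (-1.9, -2.04) − 0.01·(-9.36, 3.82) = (-1.8064, -2.0782)
Step 3: at (-1.8064, -2.0782), ∇h = (-8.7602, 3.65) → (-1.8064, -2.0782) − 0.01·(-8.7602, 3.65) = (-1.718798, -2.1147)
h(-1.718798, -2.1147) = -2.988186346188

-2.988186346188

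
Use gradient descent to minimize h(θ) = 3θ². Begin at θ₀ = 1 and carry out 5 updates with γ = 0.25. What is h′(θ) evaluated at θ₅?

-0.1875

h′(θ) = 6θ
Step 1: h′(1) = 6; θ₁ = 1 − 0.25·6 = -0.5
Step 2: h′(-0.5) = -3; θ₂ = -0.5 − 0.25·(-3) = 0.25
Step 3: h′(0.25) = 1.5; θ₃ = 0.25 − 0.25·1.5 = -0.125
Step 4: h′(-0.125) = -0.75; θ₄ = -0.125 − 0.25·(-0.75) = 0.0625
Step 5: h′(0.0625) = 0.375; θ₅ = 0.0625 − 0.25·0.375 = -0.03125
h′(θ) at (-0.03125) = -0.1875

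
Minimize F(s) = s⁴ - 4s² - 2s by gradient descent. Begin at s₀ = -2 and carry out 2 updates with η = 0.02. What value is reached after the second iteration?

-1.50952448

F′(s) = 4s³ - 8s - 2
Step 1: F′(-2) = -18; s₁ = -2 − 0.02·(-18) = -1.64
Step 2: F′(-1.64) = -6.523776; s₂ = -1.64 − 0.02·(-6.523776) = -1.50952448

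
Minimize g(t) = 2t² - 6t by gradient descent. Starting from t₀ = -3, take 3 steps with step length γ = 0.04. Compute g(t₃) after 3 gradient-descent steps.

9.727570280448

g′(t) = 4t - 6
Step 1: g′(-3) = -18; t₁ = -3 − 0.04·(-18) = -2.28
Step 2: g′(-2.28) = -15.12; t₂ = -2.28 − 0.04·(-15.12) = -1.6752
Step 3: g′(-1.6752) = -12.7008; t₃ = -1.6752 − 0.04·(-12.7008) = -1.167168
g(-1.167168) = 9.727570280448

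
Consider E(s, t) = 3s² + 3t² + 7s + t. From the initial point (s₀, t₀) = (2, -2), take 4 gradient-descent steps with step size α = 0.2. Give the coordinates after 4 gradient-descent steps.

(-1.1616, -0.1696)

∇E = (6s + 7, 6t + 1)
(s₁, t₁) = (2, -2) − 0.2·(19, -11) = (-1.8, 0.2)
(s₂, t₂) = (-1.8, 0.2) − 0.2·(-3.8, 2.2) = (-1.04, -0.24)
(s₃, t₃) = (-1.04, -0.24) − 0.2·(0.76, -0.44) = (-1.192, -0.152)
(s₄, t₄) = (-1.192, -0.152) − 0.2·(-0.152, 0.088) = (-1.1616, -0.1696)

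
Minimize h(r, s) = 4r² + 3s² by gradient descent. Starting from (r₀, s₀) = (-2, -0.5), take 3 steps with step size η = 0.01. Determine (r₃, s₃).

(-1.557376, -0.415292)

∇h = (8r, 6s)
Step 1: at (-2, -0.5), ∇h = (-16, -3) → (-2, -0.5) − 0.01·(-16, -3) = (-1.84, -0.47)
Step 2: at (-1.84, -0.47), ∇h = (-14.72, -2.82) → (-1.84, -0.47) − 0.01·(-14.72, -2.82) = (-1.6928, -0.4418)
Step 3: at (-1.6928, -0.4418), ∇h = (-13.5424, -2.6508) → (-1.6928, -0.4418) − 0.01·(-13.5424, -2.6508) = (-1.557376, -0.415292)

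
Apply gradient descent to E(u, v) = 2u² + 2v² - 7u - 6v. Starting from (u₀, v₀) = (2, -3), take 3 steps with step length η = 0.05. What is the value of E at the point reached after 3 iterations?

0.0246

∇E = (4u - 7, 4v - 6)
(u₁, v₁) = (2, -3) − 0.05·(1, -18) = (1.95, -2.1)
(u₂, v₂) = (1.95, -2.1) − 0.05·(0.8, -14.4) = (1.91, -1.38)
(u₃, v₃) = (1.91, -1.38) − 0.05·(0.64, -11.52) = (1.878, -0.804)
E(1.878, -0.804) = 0.0246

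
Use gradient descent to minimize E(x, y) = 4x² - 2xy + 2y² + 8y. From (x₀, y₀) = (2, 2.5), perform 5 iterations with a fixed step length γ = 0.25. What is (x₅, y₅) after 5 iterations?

(-1.859375, -1.75)

∇E = (8x - 2y, -2x + 4y + 8)
Step 1: at (2, 2.5), ∇E = (11, 14) → (2, 2.5) − 0.25·(11, 14) = (-0.75, -1)
Step 2: at (-0.75, -1), ∇E = (-4, 5.5) → (-0.75, -1) − 0.25·(-4, 5.5) = (0.25, -2.375)
Step 3: at (0.25, -2.375), ∇E = (6.75, -2) → (0.25, -2.375) − 0.25·(6.75, -2) = (-1.4375, -1.875)
Step 4: at (-1.4375, -1.875), ∇E = (-7.75, 3.375) → (-1.4375, -1.875) − 0.25·(-7.75, 3.375) = (0.5, -2.71875)
Step 5: at (0.5, -2.71875), ∇E = (9.4375, -3.875) → (0.5, -2.71875) − 0.25·(9.4375, -3.875) = (-1.859375, -1.75)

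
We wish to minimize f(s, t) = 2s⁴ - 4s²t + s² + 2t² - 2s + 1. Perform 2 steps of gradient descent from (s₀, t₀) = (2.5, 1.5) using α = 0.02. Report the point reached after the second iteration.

∇f = (8s³ - 8st + 2s - 2, -4s² + 4t)
(s₁, t₁) = (2.5, 1.5) − 0.02·(98, -19) = (0.54, 1.88)
(s₂, t₂) = (0.54, 1.88) − 0.02·(-7.781888, 6.3536) = (0.69563776, 1.752928)

(0.69563776, 1.752928)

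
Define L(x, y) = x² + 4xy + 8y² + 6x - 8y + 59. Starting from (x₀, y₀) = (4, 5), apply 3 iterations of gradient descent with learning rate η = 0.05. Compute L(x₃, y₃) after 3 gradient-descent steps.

∇L = (2x + 4y + 6, 4x + 16y - 8)
(x₁, y₁) = (4, 5) − 0.05·(34, 88) = (2.3, 0.6)
(x₂, y₂) = (2.3, 0.6) − 0.05·(13, 10.8) = (1.65, 0.06)
(x₃, y₃) = (1.65, 0.06) − 0.05·(9.54, -0.44) = (1.173, 0.082)
L(1.173, 0.082) = 67.196465

67.196465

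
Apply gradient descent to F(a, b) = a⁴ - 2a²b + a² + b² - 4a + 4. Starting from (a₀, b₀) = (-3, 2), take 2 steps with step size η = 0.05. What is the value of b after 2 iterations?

∇F = (4a³ - 4ab + 2a - 4, -2a² + 2b)
Step 1: at (-3, 2), ∇F = (-94, -14) → (-3, 2) − 0.05·(-94, -14) = (1.7, 2.7)
Step 2: at (1.7, 2.7), ∇F = (0.692, -0.38) → (1.7, 2.7) − 0.05·(0.692, -0.38) = (1.6654, 2.719)
b = 2.719

2.719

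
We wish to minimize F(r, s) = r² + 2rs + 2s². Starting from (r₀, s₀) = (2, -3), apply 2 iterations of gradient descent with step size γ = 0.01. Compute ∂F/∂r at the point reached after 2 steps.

∇F = (2r + 2s, 2r + 4s)
(r₁, s₁) = (2, -3) − 0.01·(-2, -8) = (2.02, -2.92)
(r₂, s₂) = (2.02, -2.92) − 0.01·(-1.8, -7.64) = (2.038, -2.8436)
∂F/∂r at (2.038, -2.8436) = -1.6112

-1.6112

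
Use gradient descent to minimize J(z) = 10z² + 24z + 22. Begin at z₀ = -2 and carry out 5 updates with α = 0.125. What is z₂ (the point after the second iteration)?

-3

J′(z) = 20z + 24
Step 1: J′(-2) = -16; z₁ = -2 − 0.125·(-16) = 0
Step 2: J′(0) = 24; z₂ = 0 − 0.125·24 = -3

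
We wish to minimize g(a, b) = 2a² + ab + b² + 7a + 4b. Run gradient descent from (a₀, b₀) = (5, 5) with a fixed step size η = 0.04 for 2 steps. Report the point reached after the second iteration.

∇g = (4a + b + 7, a + 2b + 4)
Step 1: at (5, 5), ∇g = (32, 19) → (5, 5) − 0.04·(32, 19) = (3.72, 4.24)
Step 2: at (3.72, 4.24), ∇g = (26.12, 16.2) → (3.72, 4.24) − 0.04·(26.12, 16.2) = (2.6752, 3.592)

(2.6752, 3.592)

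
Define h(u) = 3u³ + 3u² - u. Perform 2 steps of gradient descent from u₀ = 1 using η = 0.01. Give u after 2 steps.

0.751836

h′(u) = 9u² + 6u - 1
Step 1: h′(1) = 14; u₁ = 1 − 0.01·14 = 0.86
Step 2: h′(0.86) = 10.8164; u₂ = 0.86 − 0.01·10.8164 = 0.751836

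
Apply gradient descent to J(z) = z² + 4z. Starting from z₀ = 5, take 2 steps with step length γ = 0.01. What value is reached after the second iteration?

J′(z) = 2z + 4
Step 1: J′(5) = 14; z₁ = 5 − 0.01·14 = 4.86
Step 2: J′(4.86) = 13.72; z₂ = 4.86 − 0.01·13.72 = 4.7228

4.7228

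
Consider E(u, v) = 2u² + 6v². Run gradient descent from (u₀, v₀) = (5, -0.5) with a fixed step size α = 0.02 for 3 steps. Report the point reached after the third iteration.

∇E = (4u, 12v)
(u₁, v₁) = (5, -0.5) − 0.02·(20, -6) = (4.6, -0.38)
(u₂, v₂) = (4.6, -0.38) − 0.02·(18.4, -4.56) = (4.232, -0.2888)
(u₃, v₃) = (4.232, -0.2888) − 0.02·(16.928, -3.4656) = (3.89344, -0.219488)

(3.89344, -0.219488)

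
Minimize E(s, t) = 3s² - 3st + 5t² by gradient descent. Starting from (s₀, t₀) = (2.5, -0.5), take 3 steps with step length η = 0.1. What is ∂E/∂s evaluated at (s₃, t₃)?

∇E = (6s - 3t, -3s + 10t)
Step 1: at (2.5, -0.5), ∇E = (16.5, -12.5) → (2.5, -0.5) − 0.1·(16.5, -12.5) = (0.85, 0.75)
Step 2: at (0.85, 0.75), ∇E = (2.85, 4.95) → (0.85, 0.75) − 0.1·(2.85, 4.95) = (0.565, 0.255)
Step 3: at (0.565, 0.255), ∇E = (2.625, 0.855) → (0.565, 0.255) − 0.1·(2.625, 0.855) = (0.3025, 0.1695)
∂E/∂s at (0.3025, 0.1695) = 1.3065

1.3065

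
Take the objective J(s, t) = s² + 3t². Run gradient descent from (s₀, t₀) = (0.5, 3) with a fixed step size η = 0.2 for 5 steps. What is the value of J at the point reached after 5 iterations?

∇J = (2s, 6t)
Step 1: at (0.5, 3), ∇J = (1, 18) → (0.5, 3) − 0.2·(1, 18) = (0.3, -0.6)
Step 2: at (0.3, -0.6), ∇J = (0.6, -3.6) → (0.3, -0.6) − 0.2·(0.6, -3.6) = (0.18, 0.12)
Step 3: at (0.18, 0.12), ∇J = (0.36, 0.72) → (0.18, 0.12) − 0.2·(0.36, 0.72) = (0.108, -0.024)
Step 4: at (0.108, -0.024), ∇J = (0.216, -0.144) → (0.108, -0.024) − 0.2·(0.216, -0.144) = (0.0648, 0.0048)
Step 5: at (0.0648, 0.0048), ∇J = (0.1296, 0.0288) → (0.0648, 0.0048) − 0.2·(0.1296, 0.0288) = (0.03888, -0.00096)
J(0.03888, -0.00096) = 0.0015144192

0.0015144192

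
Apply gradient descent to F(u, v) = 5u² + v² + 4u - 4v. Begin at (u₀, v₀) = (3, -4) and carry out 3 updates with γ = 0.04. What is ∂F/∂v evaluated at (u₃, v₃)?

∇F = (10u + 4, 2v - 4)
(u₁, v₁) = (3, -4) − 0.04·(34, -12) = (1.64, -3.52)
(u₂, v₂) = (1.64, -3.52) − 0.04·(20.4, -11.04) = (0.824, -3.0784)
(u₃, v₃) = (0.824, -3.0784) − 0.04·(12.24, -10.1568) = (0.3344, -2.672128)
∂F/∂v at (0.3344, -2.672128) = -9.344256

-9.344256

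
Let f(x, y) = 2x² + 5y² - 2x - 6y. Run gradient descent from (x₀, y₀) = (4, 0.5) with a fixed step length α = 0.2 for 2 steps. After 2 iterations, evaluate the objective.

∇f = (4x - 2, 10y - 6)
(x₁, y₁) = (4, 0.5) − 0.2·(14, -1) = (1.2, 0.7)
(x₂, y₂) = (1.2, 0.7) − 0.2·(2.8, 1) = (0.64, 0.5)
f(0.64, 0.5) = -2.2108

-2.2108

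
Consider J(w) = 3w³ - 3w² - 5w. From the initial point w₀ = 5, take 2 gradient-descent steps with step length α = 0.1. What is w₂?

J′(w) = 9w² - 6w - 5
Step 1: J′(5) = 190; w₁ = 5 − 0.1·190 = -14
Step 2: J′(-14) = 1843; w₂ = -14 − 0.1·1843 = -198.3

-198.3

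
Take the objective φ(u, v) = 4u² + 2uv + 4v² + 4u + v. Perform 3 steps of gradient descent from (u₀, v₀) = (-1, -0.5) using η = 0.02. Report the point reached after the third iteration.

∇φ = (8u + 2v + 4, 2u + 8v + 1)
Step 1: at (-1, -0.5), ∇φ = (-5, -5) → (-1, -0.5) − 0.02·(-5, -5) = (-0.9, -0.4)
Step 2: at (-0.9, -0.4), ∇φ = (-4, -4) → (-0.9, -0.4) − 0.02·(-4, -4) = (-0.82, -0.32)
Step 3: at (-0.82, -0.32), ∇φ = (-3.2, -3.2) → (-0.82, -0.32) − 0.02·(-3.2, -3.2) = (-0.756, -0.256)

(-0.756, -0.256)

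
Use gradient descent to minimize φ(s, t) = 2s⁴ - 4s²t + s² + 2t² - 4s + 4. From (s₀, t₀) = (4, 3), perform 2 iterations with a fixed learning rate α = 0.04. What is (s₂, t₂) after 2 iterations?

(638.66496, 30.4816)

∇φ = (8s³ - 8st + 2s - 4, -4s² + 4t)
Step 1: at (4, 3), ∇φ = (420, -52) → (4, 3) − 0.04·(420, -52) = (-12.8, 5.08)
Step 2: at (-12.8, 5.08), ∇φ = (-16286.624, -635.04) → (-12.8, 5.08) − 0.04·(-16286.624, -635.04) = (638.66496, 30.4816)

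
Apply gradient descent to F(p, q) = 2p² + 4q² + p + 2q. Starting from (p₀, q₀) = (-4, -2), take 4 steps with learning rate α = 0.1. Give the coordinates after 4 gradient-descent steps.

(-0.736, -0.2528)

∇F = (4p + 1, 8q + 2)
Step 1: at (-4, -2), ∇F = (-15, -14) → (-4, -2) − 0.1·(-15, -14) = (-2.5, -0.6)
Step 2: at (-2.5, -0.6), ∇F = (-9, -2.8) → (-2.5, -0.6) − 0.1·(-9, -2.8) = (-1.6, -0.32)
Step 3: at (-1.6, -0.32), ∇F = (-5.4, -0.56) → (-1.6, -0.32) − 0.1·(-5.4, -0.56) = (-1.06, -0.264)
Step 4: at (-1.06, -0.264), ∇F = (-3.24, -0.112) → (-1.06, -0.264) − 0.1·(-3.24, -0.112) = (-0.736, -0.2528)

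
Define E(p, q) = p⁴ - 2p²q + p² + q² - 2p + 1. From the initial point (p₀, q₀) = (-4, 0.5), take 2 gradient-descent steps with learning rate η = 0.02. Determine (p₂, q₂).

∇E = (4p³ - 4pq + 2p - 2, -2p² + 2q)
Step 1: at (-4, 0.5), ∇E = (-258, -31) → (-4, 0.5) − 0.02·(-258, -31) = (1.16, 1.12)
Step 2: at (1.16, 1.12), ∇E = (1.366784, -0.4512) → (1.16, 1.12) − 0.02·(1.366784, -0.4512) = (1.13266432, 1.129024)

(1.13266432, 1.129024)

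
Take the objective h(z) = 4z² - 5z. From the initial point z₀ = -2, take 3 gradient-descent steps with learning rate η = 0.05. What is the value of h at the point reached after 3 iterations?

-0.276544

h′(z) = 8z - 5
z₁ = -2 − 0.05·(-21) = -0.95
z₂ = -0.95 − 0.05·(-12.6) = -0.32
z₃ = -0.32 − 0.05·(-7.56) = 0.058
h(0.058) = -0.276544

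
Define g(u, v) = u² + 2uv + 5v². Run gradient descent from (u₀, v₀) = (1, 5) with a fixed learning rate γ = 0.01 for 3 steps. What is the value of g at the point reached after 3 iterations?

70.040003313664

∇g = (2u + 2v, 2u + 10v)
Step 1: at (1, 5), ∇g = (12, 52) → (1, 5) − 0.01·(12, 52) = (0.88, 4.48)
Step 2: at (0.88, 4.48), ∇g = (10.72, 46.56) → (0.88, 4.48) − 0.01·(10.72, 46.56) = (0.7728, 4.0144)
Step 3: at (0.7728, 4.0144), ∇g = (9.5744, 41.6896) → (0.7728, 4.0144) − 0.01·(9.5744, 41.6896) = (0.677056, 3.597504)
g(0.677056, 3.597504) = 70.040003313664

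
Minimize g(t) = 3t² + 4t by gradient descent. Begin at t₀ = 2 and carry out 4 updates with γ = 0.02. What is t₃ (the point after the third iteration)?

g′(t) = 6t + 4
Step 1: g′(2) = 16; t₁ = 2 − 0.02·16 = 1.68
Step 2: g′(1.68) = 14.08; t₂ = 1.68 − 0.02·14.08 = 1.3984
Step 3: g′(1.3984) = 12.3904; t₃ = 1.3984 − 0.02·12.3904 = 1.150592

1.150592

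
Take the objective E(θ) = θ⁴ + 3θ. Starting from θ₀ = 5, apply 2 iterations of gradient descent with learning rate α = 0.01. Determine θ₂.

E′(θ) = 4θ³ + 3
Step 1: E′(5) = 503; θ₁ = 5 − 0.01·503 = -0.03
Step 2: E′(-0.03) = 2.999892; θ₂ = -0.03 − 0.01·2.999892 = -0.05999892

-0.05999892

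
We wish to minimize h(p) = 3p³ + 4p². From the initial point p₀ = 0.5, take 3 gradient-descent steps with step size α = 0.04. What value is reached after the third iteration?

h′(p) = 9p² + 8p
p₁ = 0.5 − 0.04·6.25 = 0.25
p₂ = 0.25 − 0.04·2.5625 = 0.1475
p₃ = 0.1475 − 0.04·1.37580625 = 0.09246775

0.09246775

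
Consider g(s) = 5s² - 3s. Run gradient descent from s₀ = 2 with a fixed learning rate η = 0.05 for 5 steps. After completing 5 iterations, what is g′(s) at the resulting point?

0.53125

g′(s) = 10s - 3
Step 1: g′(2) = 17; s₁ = 2 − 0.05·17 = 1.15
Step 2: g′(1.15) = 8.5; s₂ = 1.15 − 0.05·8.5 = 0.725
Step 3: g′(0.725) = 4.25; s₃ = 0.725 − 0.05·4.25 = 0.5125
Step 4: g′(0.5125) = 2.125; s₄ = 0.5125 − 0.05·2.125 = 0.40625
Step 5: g′(0.40625) = 1.0625; s₅ = 0.40625 − 0.05·1.0625 = 0.353125
g′(s) at (0.353125) = 0.53125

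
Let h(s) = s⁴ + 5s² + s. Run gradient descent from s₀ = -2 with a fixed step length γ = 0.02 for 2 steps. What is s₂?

-0.72870464

h′(s) = 4s³ + 10s + 1
s₁ = -2 − 0.02·(-51) = -0.98
s₂ = -0.98 − 0.02·(-12.564768) = -0.72870464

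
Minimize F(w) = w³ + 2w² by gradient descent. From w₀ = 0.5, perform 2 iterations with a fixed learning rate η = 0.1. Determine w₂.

F′(w) = 3w² + 4w
Step 1: F′(0.5) = 2.75; w₁ = 0.5 − 0.1·2.75 = 0.225
Step 2: F′(0.225) = 1.051875; w₂ = 0.225 − 0.1·1.051875 = 0.1198125

0.1198125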